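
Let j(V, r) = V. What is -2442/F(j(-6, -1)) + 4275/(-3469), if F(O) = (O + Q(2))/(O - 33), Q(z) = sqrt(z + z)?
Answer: -165198861/6938 ≈ -23811.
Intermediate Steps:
Q(z) = sqrt(2)*sqrt(z) (Q(z) = sqrt(2*z) = sqrt(2)*sqrt(z))
F(O) = (2 + O)/(-33 + O) (F(O) = (O + sqrt(2)*sqrt(2))/(O - 33) = (O + 2)/(-33 + O) = (2 + O)/(-33 + O))
-2442/F(j(-6, -1)) + 4275/(-3469) = -2442*(-33 - 6)/(2 - 6) + 4275/(-3469) = -2442/(-4/(-39)) + 4275*(-1/3469) = -2442/((-1/39*(-4))) - 4275/3469 = -2442/4/39 - 4275/3469 = -2442*39/4 - 4275/3469 = -47619/2 - 4275/3469 = -165198861/6938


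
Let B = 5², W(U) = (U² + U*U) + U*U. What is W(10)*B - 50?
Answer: 7450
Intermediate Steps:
W(U) = 3*U² (W(U) = (U² + U²) + U² = 2*U² + U² = 3*U²)
B = 25
W(10)*B - 50 = (3*10²)*25 - 50 = (3*100)*25 - 50 = 300*25 - 50 = 7500 - 50 = 7450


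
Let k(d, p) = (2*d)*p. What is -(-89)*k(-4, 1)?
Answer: -712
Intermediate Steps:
k(d, p) = 2*d*p
-(-89)*k(-4, 1) = -(-89)*2*(-4)*1 = -(-89)*(-8) = -1*712 = -712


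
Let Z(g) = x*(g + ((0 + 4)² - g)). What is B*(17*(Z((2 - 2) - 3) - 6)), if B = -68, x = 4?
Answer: -67048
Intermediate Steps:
Z(g) = 64 (Z(g) = 4*(g + ((0 + 4)² - g)) = 4*(g + (4² - g)) = 4*(g + (16 - g)) = 4*16 = 64)
B*(17*(Z((2 - 2) - 3) - 6)) = -1156*(64 - 6) = -1156*58 = -68*986 = -67048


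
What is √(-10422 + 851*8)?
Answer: I*√3614 ≈ 60.117*I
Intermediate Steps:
√(-10422 + 851*8) = √(-10422 + 6808) = √(-3614) = I*√3614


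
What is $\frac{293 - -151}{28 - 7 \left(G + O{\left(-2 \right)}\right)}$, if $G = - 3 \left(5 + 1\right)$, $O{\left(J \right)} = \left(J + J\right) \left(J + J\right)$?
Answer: $\frac{74}{7} \approx 10.571$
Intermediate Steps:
$O{\left(J \right)} = 4 J^{2}$ ($O{\left(J \right)} = 2 J 2 J = 4 J^{2}$)
$G = -18$ ($G = \left(-3\right) 6 = -18$)
$\frac{293 - -151}{28 - 7 \left(G + O{\left(-2 \right)}\right)} = \frac{293 - -151}{28 - 7 \left(-18 + 4 \left(-2\right)^{2}\right)} = \frac{293 + 151}{28 - 7 \left(-18 + 4 \cdot 4\right)} = \frac{444}{28 - 7 \left(-18 + 16\right)} = \frac{444}{28 - 7 \left(-2\right)} = \frac{444}{28 - -14} = \frac{444}{28 + 14} = \frac{444}{42} = 444 \cdot \frac{1}{42} = \frac{74}{7}$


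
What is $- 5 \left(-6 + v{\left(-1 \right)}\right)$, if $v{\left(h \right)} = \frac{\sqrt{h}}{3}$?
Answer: $30 - \frac{5 i}{3} \approx 30.0 - 1.6667 i$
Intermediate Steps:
$v{\left(h \right)} = \frac{\sqrt{h}}{3}$
$- 5 \left(-6 + v{\left(-1 \right)}\right) = - 5 \left(-6 + \frac{\sqrt{-1}}{3}\right) = - 5 \left(-6 + \frac{i}{3}\right) = 30 - \frac{5 i}{3}$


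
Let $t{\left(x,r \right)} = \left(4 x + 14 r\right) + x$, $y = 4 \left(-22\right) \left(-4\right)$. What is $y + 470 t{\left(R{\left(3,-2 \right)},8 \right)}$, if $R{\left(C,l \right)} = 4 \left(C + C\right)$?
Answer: $109392$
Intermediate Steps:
$y = 352$ ($y = \left(-88\right) \left(-4\right) = 352$)
$R{\left(C,l \right)} = 8 C$ ($R{\left(C,l \right)} = 4 \cdot 2 C = 8 C$)
$t{\left(x,r \right)} = 5 x + 14 r$
$y + 470 t{\left(R{\left(3,-2 \right)},8 \right)} = 352 + 470 \left(5 \cdot 8 \cdot 3 + 14 \cdot 8\right) = 352 + 470 \left(5 \cdot 24 + 112\right) = 352 + 470 \left(120 + 112\right) = 352 + 470 \cdot 232 = 352 + 109040 = 109392$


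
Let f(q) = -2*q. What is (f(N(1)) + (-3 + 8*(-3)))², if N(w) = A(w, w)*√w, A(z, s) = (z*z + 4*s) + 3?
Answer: 1849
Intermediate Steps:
A(z, s) = 3 + z² + 4*s (A(z, s) = (z² + 4*s) + 3 = 3 + z² + 4*s)
N(w) = √w*(3 + w² + 4*w) (N(w) = (3 + w² + 4*w)*√w = √w*(3 + w² + 4*w))
(f(N(1)) + (-3 + 8*(-3)))² = (-2*√1*(3 + 1² + 4*1) + (-3 + 8*(-3)))² = (-2*(3 + 1 + 4) + (-3 - 24))² = (-2*8 - 27)² = (-16 - 27)² = (-43)² = 1849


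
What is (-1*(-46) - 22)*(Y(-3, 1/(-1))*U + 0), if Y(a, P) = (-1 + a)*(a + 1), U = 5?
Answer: 960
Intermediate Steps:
Y(a, P) = (1 + a)*(-1 + a) (Y(a, P) = (-1 + a)*(1 + a) = (1 + a)*(-1 + a))
(-1*(-46) - 22)*(Y(-3, 1/(-1))*U + 0) = (-1*(-46) - 22)*((-1 + (-3)**2)*5 + 0) = (46 - 22)*((-1 + 9)*5 + 0) = 24*(8*5 + 0) = 24*(40 + 0) = 24*40 = 960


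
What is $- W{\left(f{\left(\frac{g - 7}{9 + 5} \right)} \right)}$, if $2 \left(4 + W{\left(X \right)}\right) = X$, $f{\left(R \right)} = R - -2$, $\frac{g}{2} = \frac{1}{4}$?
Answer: $\frac{181}{56} \approx 3.2321$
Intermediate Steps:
$g = \frac{1}{2}$ ($g = \frac{2}{4} = 2 \cdot \frac{1}{4} = \frac{1}{2} \approx 0.5$)
$f{\left(R \right)} = 2 + R$ ($f{\left(R \right)} = R + 2 = 2 + R$)
$W{\left(X \right)} = -4 + \frac{X}{2}$
$- W{\left(f{\left(\frac{g - 7}{9 + 5} \right)} \right)} = - (-4 + \frac{2 + \frac{\frac{1}{2} - 7}{9 + 5}}{2}) = - (-4 + \frac{2 - \frac{13}{2 \cdot 14}}{2}) = - (-4 + \frac{2 - \frac{13}{28}}{2}) = - (-4 + \frac{1}{2} \cdot \frac{43}{28}) = - (-4 + \frac{43}{56}) = \left(-1\right) \left(- \frac{181}{56}\right) = \frac{181}{56}$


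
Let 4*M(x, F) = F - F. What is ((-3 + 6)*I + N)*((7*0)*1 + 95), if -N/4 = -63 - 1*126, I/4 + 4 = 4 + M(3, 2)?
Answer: 71820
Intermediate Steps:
M(x, F) = 0 (M(x, F) = (F - F)/4 = (¼)*0 = 0)
I = 0 (I = -16 + 4*(4 + 0) = -16 + 4*4 = -16 + 16 = 0)
N = 756 (N = -4*(-63 - 1*126) = -4*(-63 - 126) = -4*(-189) = 756)
((-3 + 6)*I + N)*((7*0)*1 + 95) = ((-3 + 6)*0 + 756)*((7*0)*1 + 95) = (3*0 + 756)*(0*1 + 95) = (0 + 756)*(0 + 95) = 756*95 = 71820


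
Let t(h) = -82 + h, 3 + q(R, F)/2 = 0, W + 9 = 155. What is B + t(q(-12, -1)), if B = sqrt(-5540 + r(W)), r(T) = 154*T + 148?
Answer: -88 + 2*sqrt(4273) ≈ 42.736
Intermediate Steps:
W = 146 (W = -9 + 155 = 146)
q(R, F) = -6 (q(R, F) = -6 + 2*0 = -6 + 0 = -6)
r(T) = 148 + 154*T
B = 2*sqrt(4273) (B = sqrt(-5540 + (148 + 154*146)) = sqrt(-5540 + (148 + 22484)) = sqrt(-5540 + 22632) = sqrt(17092) = 2*sqrt(4273) ≈ 130.74)
B + t(q(-12, -1)) = 2*sqrt(4273) + (-82 - 6) = 2*sqrt(4273) - 88 = -88 + 2*sqrt(4273)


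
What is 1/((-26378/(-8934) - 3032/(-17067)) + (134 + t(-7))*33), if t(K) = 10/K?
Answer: 59296447/259599094065 ≈ 0.00022842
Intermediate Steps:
1/((-26378/(-8934) - 3032/(-17067)) + (134 + t(-7))*33) = 1/((-26378/(-8934) - 3032/(-17067)) + (134 + 10/(-7))*33) = 1/((-26378*(-1/8934) - 3032*(-1/17067)) + (134 + 10*(-⅐))*33) = 1/((13189/4467 + 3032/17067) + (134 - 10/7)*33) = 1/(26515623/8470921 + (928/7)*33) = 1/(26515623/8470921 + 30624/7) = 1/(259599094065/59296447) = 59296447/259599094065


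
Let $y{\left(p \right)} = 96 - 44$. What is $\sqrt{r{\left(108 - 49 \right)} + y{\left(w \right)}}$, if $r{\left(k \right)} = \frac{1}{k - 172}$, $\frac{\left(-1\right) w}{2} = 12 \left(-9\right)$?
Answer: $\frac{5 \sqrt{26555}}{113} \approx 7.2105$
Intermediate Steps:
$w = 216$ ($w = - 2 \cdot 12 \left(-9\right) = \left(-2\right) \left(-108\right) = 216$)
$y{\left(p \right)} = 52$
$r{\left(k \right)} = \frac{1}{-172 + k}$
$\sqrt{r{\left(108 - 49 \right)} + y{\left(w \right)}} = \sqrt{\frac{1}{-172 + \left(108 - 49\right)} + 52} = \sqrt{\frac{1}{-172 + 59} + 52} = \sqrt{\frac{1}{-113} + 52} = \sqrt{- \frac{1}{113} + 52} = \sqrt{\frac{5875}{113}} = \frac{5 \sqrt{26555}}{113}$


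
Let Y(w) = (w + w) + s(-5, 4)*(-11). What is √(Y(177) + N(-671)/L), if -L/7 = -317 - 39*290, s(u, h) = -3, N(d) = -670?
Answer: √52316306053/11627 ≈ 19.672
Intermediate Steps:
L = 81389 (L = -7*(-317 - 39*290) = -7*(-317 - 11310) = -7*(-11627) = 81389)
Y(w) = 33 + 2*w (Y(w) = (w + w) - 3*(-11) = 2*w + 33 = 33 + 2*w)
√(Y(177) + N(-671)/L) = √((33 + 2*177) - 670/81389) = √((33 + 354) - 670*1/81389) = √(387 - 670/81389) = √(31496873/81389) = √52316306053/11627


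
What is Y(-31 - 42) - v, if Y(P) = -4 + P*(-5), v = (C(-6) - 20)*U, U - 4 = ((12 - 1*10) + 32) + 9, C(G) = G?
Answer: 1583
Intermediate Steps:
U = 47 (U = 4 + (((12 - 1*10) + 32) + 9) = 4 + (((12 - 10) + 32) + 9) = 4 + ((2 + 32) + 9) = 4 + (34 + 9) = 4 + 43 = 47)
v = -1222 (v = (-6 - 20)*47 = -26*47 = -1222)
Y(P) = -4 - 5*P
Y(-31 - 42) - v = (-4 - 5*(-31 - 42)) - 1*(-1222) = (-4 - 5*(-73)) + 1222 = (-4 + 365) + 1222 = 361 + 1222 = 1583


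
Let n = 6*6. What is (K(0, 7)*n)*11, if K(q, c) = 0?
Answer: 0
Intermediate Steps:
n = 36
(K(0, 7)*n)*11 = (0*36)*11 = 0*11 = 0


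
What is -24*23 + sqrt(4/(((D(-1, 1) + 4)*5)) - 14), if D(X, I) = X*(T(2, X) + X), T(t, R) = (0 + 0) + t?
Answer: -552 + I*sqrt(3090)/15 ≈ -552.0 + 3.7059*I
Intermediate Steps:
T(t, R) = t (T(t, R) = 0 + t = t)
D(X, I) = X*(2 + X)
-24*23 + sqrt(4/(((D(-1, 1) + 4)*5)) - 14) = -24*23 + sqrt(4/(((-(2 - 1) + 4)*5)) - 14) = -552 + sqrt(4/(((-1*1 + 4)*5)) - 14) = -552 + sqrt(4/(((-1 + 4)*5)) - 14) = -552 + sqrt(4/((3*5)) - 14) = -552 + sqrt(4/15 - 14) = -552 + sqrt(-206/15) = -552 + I*sqrt(3090)/15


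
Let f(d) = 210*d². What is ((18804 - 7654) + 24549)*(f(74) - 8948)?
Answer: 40732987388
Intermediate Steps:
((18804 - 7654) + 24549)*(f(74) - 8948) = ((18804 - 7654) + 24549)*(210*74² - 8948) = (11150 + 24549)*(210*5476 - 8948) = 35699*(1149960 - 8948) = 35699*1141012 = 40732987388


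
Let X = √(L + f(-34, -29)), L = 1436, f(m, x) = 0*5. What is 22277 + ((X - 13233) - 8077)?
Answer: 967 + 2*√359 ≈ 1004.9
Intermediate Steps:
f(m, x) = 0
X = 2*√359 (X = √(1436 + 0) = √1436 = 2*√359 ≈ 37.895)
22277 + ((X - 13233) - 8077) = 22277 + ((2*√359 - 13233) - 8077) = 22277 + ((-13233 + 2*√359) - 8077) = 22277 + (-21310 + 2*√359) = 967 + 2*√359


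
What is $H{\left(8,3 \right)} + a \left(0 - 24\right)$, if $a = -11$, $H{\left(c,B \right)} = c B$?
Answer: $288$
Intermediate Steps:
$H{\left(c,B \right)} = B c$
$H{\left(8,3 \right)} + a \left(0 - 24\right) = 3 \cdot 8 - 11 \left(0 - 24\right) = 24 - 11 \left(0 - 24\right) = 24 - -264 = 24 + 264 = 288$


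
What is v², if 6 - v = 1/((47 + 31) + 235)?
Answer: 3523129/97969 ≈ 35.962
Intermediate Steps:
v = 1877/313 (v = 6 - 1/((47 + 31) + 235) = 6 - 1/(78 + 235) = 6 - 1/313 = 1877/313 ≈ 5.9968)
v² = (1877/313)² = 3523129/97969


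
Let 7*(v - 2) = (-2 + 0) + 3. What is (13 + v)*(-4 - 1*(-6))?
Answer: 212/7 ≈ 30.286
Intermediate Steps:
v = 15/7 (v = 2 + ((-2 + 0) + 3)/7 = 2 + (-2 + 3)/7 = 2 + (⅐)*1 = 2 + ⅐ = 15/7 ≈ 2.1429)
(13 + v)*(-4 - 1*(-6)) = (13 + 15/7)*(-4 - 1*(-6)) = 106*(-4 + 6)/7 = (106/7)*2 = 212/7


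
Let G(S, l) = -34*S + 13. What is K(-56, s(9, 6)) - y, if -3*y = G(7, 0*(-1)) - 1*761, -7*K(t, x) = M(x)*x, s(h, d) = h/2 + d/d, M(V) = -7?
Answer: -1939/6 ≈ -323.17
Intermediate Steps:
G(S, l) = 13 - 34*S
s(h, d) = 1 + h/2 (s(h, d) = h*(½) + 1 = h/2 + 1 = 1 + h/2)
K(t, x) = x (K(t, x) = -(-1)*x = x)
y = 986/3 (y = -((13 - 34*7) - 1*761)/3 = -((13 - 238) - 761)/3 = -(-225 - 761)/3 = -⅓*(-986) = 986/3 ≈ 328.67)
K(-56, s(9, 6)) - y = (1 + (½)*9) - 1*986/3 = (1 + 9/2) - 986/3 = 11/2 - 986/3 = -1939/6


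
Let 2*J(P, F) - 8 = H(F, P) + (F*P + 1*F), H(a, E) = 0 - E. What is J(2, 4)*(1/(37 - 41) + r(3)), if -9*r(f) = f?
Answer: -21/4 ≈ -5.2500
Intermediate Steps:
r(f) = -f/9
H(a, E) = -E
J(P, F) = 4 + F/2 - P/2 + F*P/2 (J(P, F) = 4 + (-P + (F*P + 1*F))/2 = 4 + (-P + (F*P + F))/2 = 4 + (-P + (F + F*P))/2 = 4 + (F - P + F*P)/2 = 4 + (F/2 - P/2 + F*P/2) = 4 + F/2 - P/2 + F*P/2)
J(2, 4)*(1/(37 - 41) + r(3)) = (4 + (½)*4 - ½*2 + (½)*4*2)*(1/(37 - 41) - ⅑*3) = (4 + 2 - 1 + 4)*(1/(-4) - ⅓) = 9*(-¼ - ⅓) = 9*(-7/12) = -21/4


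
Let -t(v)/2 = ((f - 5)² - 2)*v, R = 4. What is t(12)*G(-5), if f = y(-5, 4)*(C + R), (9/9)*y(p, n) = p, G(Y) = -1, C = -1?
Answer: 9552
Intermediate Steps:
y(p, n) = p
f = -15 (f = -5*(-1 + 4) = -5*3 = -15)
t(v) = -796*v (t(v) = -2*((-15 - 5)² - 2)*v = -2*((-20)² - 2)*v = -2*(400 - 2)*v = -796*v)
t(12)*G(-5) = -796*12*(-1) = -9552*(-1) = 9552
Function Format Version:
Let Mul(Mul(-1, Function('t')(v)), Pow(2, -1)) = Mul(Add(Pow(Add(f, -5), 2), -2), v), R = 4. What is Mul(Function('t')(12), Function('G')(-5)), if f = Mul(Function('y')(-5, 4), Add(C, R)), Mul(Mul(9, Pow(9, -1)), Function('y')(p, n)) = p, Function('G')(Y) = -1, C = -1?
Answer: 9552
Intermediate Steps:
Function('y')(p, n) = p
f = -15 (f = Mul(-5, Add(-1, 4)) = Mul(-5, 3) = -15)
Function('t')(v) = Mul(-796, v) (Function('t')(v) = Mul(-2, Mul(Add(Pow(Add(-15, -5), 2), -2), v)) = Mul(-2, Mul(Add(Pow(-20, 2), -2), v)) = Mul(-2, Mul(Add(400, -2), v)) = Mul(-2, Mul(398, v)) = Mul(-796, v))
Mul(Function('t')(12), Function('G')(-5)) = Mul(Mul(-796, 12), -1) = Mul(-9552, -1) = 9552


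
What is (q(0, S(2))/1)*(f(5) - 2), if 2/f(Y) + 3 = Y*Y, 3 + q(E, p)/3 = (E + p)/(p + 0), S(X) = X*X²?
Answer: 126/11 ≈ 11.455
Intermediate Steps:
S(X) = X³
q(E, p) = -9 + 3*(E + p)/p (q(E, p) = -9 + 3*((E + p)/(p + 0)) = -9 + 3*((E + p)/p) = -9 + 3*(E + p)/p)
f(Y) = 2/(-3 + Y²) (f(Y) = 2/(-3 + Y*Y) = 2/(-3 + Y²))
(q(0, S(2))/1)*(f(5) - 2) = ((-6 + 3*0/2³)/1)*(2/(-3 + 5²) - 2) = ((-6 + 3*0/8)*1)*(2/(-3 + 25) - 2) = ((-6 + 3*0*(⅛))*1)*(2/22 - 2) = ((-6 + 0)*1)*(2*(1/22) - 2) = (-6*1)*(1/11 - 2) = -6*(-21/11) = 126/11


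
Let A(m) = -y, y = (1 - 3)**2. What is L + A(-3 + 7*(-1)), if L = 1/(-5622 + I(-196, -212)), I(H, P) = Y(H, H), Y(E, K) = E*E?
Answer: -131175/32794 ≈ -4.0000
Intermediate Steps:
Y(E, K) = E**2
y = 4 (y = (-2)**2 = 4)
I(H, P) = H**2
A(m) = -4 (A(m) = -1*4 = -4)
L = 1/32794 (L = 1/(-5622 + (-196)**2) = 1/(-5622 + 38416) = 1/32794 ≈ 3.0493e-5)
L + A(-3 + 7*(-1)) = 1/32794 - 4 = -131175/32794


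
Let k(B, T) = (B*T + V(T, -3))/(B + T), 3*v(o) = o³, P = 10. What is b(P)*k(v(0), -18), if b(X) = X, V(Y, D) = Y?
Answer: 10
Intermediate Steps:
v(o) = o³/3
k(B, T) = (T + B*T)/(B + T) (k(B, T) = (B*T + T)/(B + T) = (T + B*T)/(B + T))
b(P)*k(v(0), -18) = 10*(-18*(1 + (⅓)*0³)/((⅓)*0³ - 18)) = 10*(-18*(1 + (⅓)*0)/((⅓)*0 - 18)) = 10*(-18*(1 + 0)/(0 - 18)) = 10*(-18*1/(-18)) = 10*(-18*(-1/18)*1) = 10*1 = 10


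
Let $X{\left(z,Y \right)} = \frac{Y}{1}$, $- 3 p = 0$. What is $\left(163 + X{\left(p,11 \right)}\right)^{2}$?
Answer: $30276$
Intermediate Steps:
$p = 0$ ($p = \left(- \frac{1}{3}\right) 0 = 0$)
$X{\left(z,Y \right)} = Y$ ($X{\left(z,Y \right)} = Y 1 = Y$)
$\left(163 + X{\left(p,11 \right)}\right)^{2} = \left(163 + 11\right)^{2} = 174^{2} = 30276$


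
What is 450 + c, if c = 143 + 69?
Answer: 662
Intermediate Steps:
c = 212
450 + c = 450 + 212 = 662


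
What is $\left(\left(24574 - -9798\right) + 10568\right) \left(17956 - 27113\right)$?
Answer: $-411515580$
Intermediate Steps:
$\left(\left(24574 - -9798\right) + 10568\right) \left(17956 - 27113\right) = \left(\left(24574 + 9798\right) + 10568\right) \left(-9157\right) = \left(34372 + 10568\right) \left(-9157\right) = 44940 \left(-9157\right) = -411515580$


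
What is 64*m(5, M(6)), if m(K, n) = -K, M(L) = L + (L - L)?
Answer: -320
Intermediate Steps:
M(L) = L (M(L) = L + 0 = L)
64*m(5, M(6)) = 64*(-1*5) = 64*(-5) = -320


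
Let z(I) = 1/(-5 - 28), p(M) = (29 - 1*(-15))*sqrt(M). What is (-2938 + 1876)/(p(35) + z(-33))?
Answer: -35046/73790639 - 50886792*sqrt(35)/73790639 ≈ -4.0803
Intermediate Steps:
p(M) = 44*sqrt(M) (p(M) = (29 + 15)*sqrt(M) = 44*sqrt(M))
z(I) = -1/33 (z(I) = 1/(-33) = -1/33)
(-2938 + 1876)/(p(35) + z(-33)) = (-2938 + 1876)/(44*sqrt(35) - 1/33) = -1062/(-1/33 + 44*sqrt(35))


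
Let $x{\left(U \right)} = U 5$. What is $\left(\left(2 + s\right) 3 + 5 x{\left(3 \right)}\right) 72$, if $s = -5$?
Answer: $4752$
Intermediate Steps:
$x{\left(U \right)} = 5 U$
$\left(\left(2 + s\right) 3 + 5 x{\left(3 \right)}\right) 72 = \left(\left(2 - 5\right) 3 + 5 \cdot 5 \cdot 3\right) 72 = \left(\left(-3\right) 3 + 5 \cdot 15\right) 72 = \left(-9 + 75\right) 72 = 66 \cdot 72 = 4752$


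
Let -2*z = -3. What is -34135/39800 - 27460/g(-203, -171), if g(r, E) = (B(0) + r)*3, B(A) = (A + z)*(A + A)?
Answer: 214423957/4847640 ≈ 44.233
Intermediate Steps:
z = 3/2 (z = -½*(-3) = 3/2 ≈ 1.5000)
B(A) = 2*A*(3/2 + A) (B(A) = (A + 3/2)*(A + A) = (3/2 + A)*(2*A) = 2*A*(3/2 + A))
g(r, E) = 3*r (g(r, E) = (0*(3 + 2*0) + r)*3 = (0*(3 + 0) + r)*3 = (0*3 + r)*3 = (0 + r)*3 = r*3 = 3*r)
-34135/39800 - 27460/g(-203, -171) = -34135/39800 - 27460/(3*(-203)) = -34135*1/39800 - 27460/(-609) = -6827/7960 - 27460*(-1/609) = -6827/7960 + 27460/609 = 214423957/4847640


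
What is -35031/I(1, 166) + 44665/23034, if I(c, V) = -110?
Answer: 18450391/57585 ≈ 320.40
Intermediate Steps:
-35031/I(1, 166) + 44665/23034 = -35031/(-110) + 44665/23034 = -35031*(-1/110) + 44665*(1/23034) = 35031/110 + 44665/23034 = 18450391/57585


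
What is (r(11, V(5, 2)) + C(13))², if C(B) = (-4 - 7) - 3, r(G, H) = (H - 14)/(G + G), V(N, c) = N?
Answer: 100489/484 ≈ 207.62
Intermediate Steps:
r(G, H) = (-14 + H)/(2*G) (r(G, H) = (-14 + H)/((2*G)) = (-14 + H)*(1/(2*G)) = (-14 + H)/(2*G))
C(B) = -14 (C(B) = -11 - 3 = -14)
(r(11, V(5, 2)) + C(13))² = ((½)*(-14 + 5)/11 - 14)² = ((½)*(1/11)*(-9) - 14)² = (-9/22 - 14)² = (-317/22)² = 100489/484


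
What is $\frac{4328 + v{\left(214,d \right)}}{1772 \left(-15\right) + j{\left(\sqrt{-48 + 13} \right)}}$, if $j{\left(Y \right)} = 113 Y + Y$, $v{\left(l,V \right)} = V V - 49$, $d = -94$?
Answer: $- \frac{5809945}{11782521} - \frac{49837 i \sqrt{35}}{23565042} \approx -0.4931 - 0.012512 i$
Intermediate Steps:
$v{\left(l,V \right)} = -49 + V^{2}$ ($v{\left(l,V \right)} = V^{2} - 49 = -49 + V^{2}$)
$j{\left(Y \right)} = 114 Y$
$\frac{4328 + v{\left(214,d \right)}}{1772 \left(-15\right) + j{\left(\sqrt{-48 + 13} \right)}} = \frac{4328 - \left(49 - \left(-94\right)^{2}\right)}{1772 \left(-15\right) + 114 \sqrt{-48 + 13}} = \frac{4328 + \left(-49 + 8836\right)}{-26580 + 114 \sqrt{-35}} = \frac{4328 + 8787}{-26580 + 114 i \sqrt{35}} = \frac{13115}{-26580 + 114 i \sqrt{35}}$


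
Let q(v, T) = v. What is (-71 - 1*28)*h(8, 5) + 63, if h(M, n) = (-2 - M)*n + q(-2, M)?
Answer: 5211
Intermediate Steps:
h(M, n) = -2 + n*(-2 - M) (h(M, n) = (-2 - M)*n - 2 = n*(-2 - M) - 2 = -2 + n*(-2 - M))
(-71 - 1*28)*h(8, 5) + 63 = (-71 - 1*28)*(-2 - 2*5 - 1*8*5) + 63 = (-71 - 28)*(-2 - 10 - 40) + 63 = -99*(-52) + 63 = 5148 + 63 = 5211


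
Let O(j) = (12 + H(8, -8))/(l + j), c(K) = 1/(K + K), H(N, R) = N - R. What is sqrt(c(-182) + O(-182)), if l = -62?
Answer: I*sqrt(14482559)/11102 ≈ 0.34278*I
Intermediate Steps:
c(K) = 1/(2*K)
O(j) = 28/(-62 + j) (O(j) = (12 + (8 - 1*(-8)))/(-62 + j) = (12 + (8 + 8))/(-62 + j) = (12 + 16)/(-62 + j) = 28/(-62 + j))
sqrt(c(-182) + O(-182)) = sqrt((1/2)/(-182) + 28/(-62 - 182)) = sqrt((1/2)*(-1/182) + 28/(-244)) = sqrt(-1/364 + 28*(-1/244)) = sqrt(-1/364 - 7/61) = sqrt(-2609/22204) = I*sqrt(14482559)/11102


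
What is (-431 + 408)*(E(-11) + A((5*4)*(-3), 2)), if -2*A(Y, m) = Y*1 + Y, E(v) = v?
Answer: -1127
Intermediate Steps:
A(Y, m) = -Y (A(Y, m) = -(Y*1 + Y)/2 = -(Y + Y)/2 = -Y)
(-431 + 408)*(E(-11) + A((5*4)*(-3), 2)) = (-431 + 408)*(-11 - 5*4*(-3)) = -23*(-11 - 20*(-3)) = -23*(-11 - 1*(-60)) = -23*(-11 + 60) = -23*49 = -1127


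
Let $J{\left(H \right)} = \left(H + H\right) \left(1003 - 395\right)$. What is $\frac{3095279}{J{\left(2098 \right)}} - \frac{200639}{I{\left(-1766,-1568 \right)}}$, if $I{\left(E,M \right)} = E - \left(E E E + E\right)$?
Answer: $\frac{2130928471633429}{1756390864422016} \approx 1.2132$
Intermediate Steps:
$I{\left(E,M \right)} = - E^{3}$ ($I{\left(E,M \right)} = E - \left(E^{2} E + E\right) = E - \left(E^{3} + E\right) = E - \left(E + E^{3}\right) = - E^{3}$)
$J{\left(H \right)} = 1216 H$ ($J{\left(H \right)} = 2 H 608 = 1216 H$)
$\frac{3095279}{J{\left(2098 \right)}} - \frac{200639}{I{\left(-1766,-1568 \right)}} = \frac{3095279}{1216 \cdot 2098} - \frac{200639}{\left(-1\right) \left(-1766\right)^{3}} = \frac{3095279}{2551168} - \frac{200639}{\left(-1\right) \left(-5507723096\right)} = 3095279 \cdot \frac{1}{2551168} - \frac{200639}{5507723096} = \frac{3095279}{2551168} - \frac{200639}{5507723096} = \frac{2130928471633429}{1756390864422016}$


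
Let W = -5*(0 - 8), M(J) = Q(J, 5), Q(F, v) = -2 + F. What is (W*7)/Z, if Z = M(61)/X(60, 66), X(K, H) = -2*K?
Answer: -33600/59 ≈ -569.49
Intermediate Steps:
M(J) = -2 + J
W = 40 (W = -5*(-8) = 40)
Z = -59/120 (Z = (-2 + 61)/((-2*60)) = 59/(-120) = 59*(-1/120) = -59/120 ≈ -0.49167)
(W*7)/Z = (40*7)/(-59/120) = 280*(-120/59) = -33600/59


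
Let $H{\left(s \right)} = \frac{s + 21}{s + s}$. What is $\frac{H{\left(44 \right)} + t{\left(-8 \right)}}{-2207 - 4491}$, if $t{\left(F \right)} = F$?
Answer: $\frac{639}{589424} \approx 0.0010841$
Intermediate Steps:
$H{\left(s \right)} = \frac{21 + s}{2 s}$
$\frac{H{\left(44 \right)} + t{\left(-8 \right)}}{-2207 - 4491} = \frac{\frac{21 + 44}{2 \cdot 44} - 8}{-2207 - 4491} = \frac{\frac{1}{2} \cdot \frac{1}{44} \cdot 65 - 8}{-6698} = \left(\frac{65}{88} - 8\right) \left(- \frac{1}{6698}\right) = \left(- \frac{639}{88}\right) \left(- \frac{1}{6698}\right) = \frac{639}{589424}$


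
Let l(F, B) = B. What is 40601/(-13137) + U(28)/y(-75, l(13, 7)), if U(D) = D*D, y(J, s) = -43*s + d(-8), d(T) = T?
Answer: -7615039/1353111 ≈ -5.6278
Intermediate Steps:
y(J, s) = -8 - 43*s (y(J, s) = -43*s - 8 = -8 - 43*s)
U(D) = D**2
40601/(-13137) + U(28)/y(-75, l(13, 7)) = 40601/(-13137) + 28**2/(-8 - 43*7) = 40601*(-1/13137) + 784/(-8 - 301) = -40601/13137 + 784/(-309) = -40601/13137 + 784*(-1/309) = -40601/13137 - 784/309 = -7615039/1353111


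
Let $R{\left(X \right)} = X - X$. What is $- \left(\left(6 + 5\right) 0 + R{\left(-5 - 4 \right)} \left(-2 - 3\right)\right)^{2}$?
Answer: $0$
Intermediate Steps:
$R{\left(X \right)} = 0$
$- \left(\left(6 + 5\right) 0 + R{\left(-5 - 4 \right)} \left(-2 - 3\right)\right)^{2} = - \left(\left(6 + 5\right) 0 + 0 \left(-2 - 3\right)\right)^{2} = - \left(11 \cdot 0 + 0 \left(-5\right)\right)^{2} = - \left(0 + 0\right)^{2} = - 0^{2} = \left(-1\right) 0 = 0$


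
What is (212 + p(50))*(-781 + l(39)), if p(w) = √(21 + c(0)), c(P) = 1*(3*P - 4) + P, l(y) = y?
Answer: -157304 - 742*√17 ≈ -1.6036e+5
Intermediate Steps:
c(P) = -4 + 4*P (c(P) = 1*(-4 + 3*P) + P = (-4 + 3*P) + P = -4 + 4*P)
p(w) = √17 (p(w) = √(21 + (-4 + 4*0)) = √(21 + (-4 + 0)) = √(21 - 4) = √17)
(212 + p(50))*(-781 + l(39)) = (212 + √17)*(-781 + 39) = (212 + √17)*(-742) = -157304 - 742*√17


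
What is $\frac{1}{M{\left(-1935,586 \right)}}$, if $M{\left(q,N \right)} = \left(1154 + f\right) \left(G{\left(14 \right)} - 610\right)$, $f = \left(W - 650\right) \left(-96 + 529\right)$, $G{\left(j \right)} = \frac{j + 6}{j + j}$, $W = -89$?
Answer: $\frac{7}{1359822745} \approx 5.1477 \cdot 10^{-9}$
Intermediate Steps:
$G{\left(j \right)} = \frac{6 + j}{2 j}$
$f = -319987$ ($f = \left(-89 - 650\right) \left(-96 + 529\right) = \left(-739\right) 433 = -319987$)
$M{\left(q,N \right)} = \frac{1359822745}{7}$ ($M{\left(q,N \right)} = \left(1154 - 319987\right) \left(\frac{6 + 14}{2 \cdot 14} - 610\right) = - 318833 \left(\frac{1}{2} \cdot \frac{1}{14} \cdot 20 - 610\right) = - 318833 \left(\frac{5}{7} - 610\right) = \left(-318833\right) \left(- \frac{4265}{7}\right) = \frac{1359822745}{7}$)
$\frac{1}{M{\left(-1935,586 \right)}} = \frac{1}{\frac{1359822745}{7}} = \frac{7}{1359822745}$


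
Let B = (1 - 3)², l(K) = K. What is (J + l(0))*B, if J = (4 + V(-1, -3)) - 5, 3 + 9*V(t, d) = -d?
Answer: -4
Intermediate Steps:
V(t, d) = -⅓ - d/9 (V(t, d) = -⅓ + (-d)/9 = -⅓ - d/9)
B = 4 (B = (-2)² = 4)
J = -1 (J = (4 + (-⅓ - ⅑*(-3))) - 5 = (4 + (-⅓ + ⅓)) - 5 = (4 + 0) - 5 = 4 - 5 = -1)
(J + l(0))*B = (-1 + 0)*4 = -1*4 = -4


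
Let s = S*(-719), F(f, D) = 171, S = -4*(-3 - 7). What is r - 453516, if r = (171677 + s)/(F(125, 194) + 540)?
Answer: -107435653/237 ≈ -4.5332e+5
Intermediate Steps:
S = 40 (S = -4*(-10) = 40)
s = -28760 (s = 40*(-719) = -28760)
r = 47639/237 (r = (171677 - 28760)/(171 + 540) = 142917/711 = 142917*(1/711) = 47639/237 ≈ 201.01)
r - 453516 = 47639/237 - 453516 = -107435653/237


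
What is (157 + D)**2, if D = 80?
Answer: 56169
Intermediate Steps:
(157 + D)**2 = (157 + 80)**2 = 237**2 = 56169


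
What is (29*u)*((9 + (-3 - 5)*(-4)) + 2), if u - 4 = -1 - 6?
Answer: -3741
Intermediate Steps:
u = -3 (u = 4 + (-1 - 6) = 4 - 7 = -3)
(29*u)*((9 + (-3 - 5)*(-4)) + 2) = (29*(-3))*((9 + (-3 - 5)*(-4)) + 2) = -87*((9 - 8*(-4)) + 2) = -87*((9 + 32) + 2) = -87*(41 + 2) = -87*43 = -3741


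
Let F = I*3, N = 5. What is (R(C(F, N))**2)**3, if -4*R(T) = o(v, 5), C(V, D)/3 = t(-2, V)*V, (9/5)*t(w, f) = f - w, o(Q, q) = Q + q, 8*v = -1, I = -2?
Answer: 3518743761/1073741824 ≈ 3.2771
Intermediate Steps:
v = -1/8 (v = (1/8)*(-1) = -1/8 ≈ -0.12500)
t(w, f) = -5*w/9 + 5*f/9 (t(w, f) = 5*(f - w)/9 = -5*w/9 + 5*f/9)
F = -6 (F = -2*3 = -6)
C(V, D) = 3*V*(10/9 + 5*V/9) (C(V, D) = 3*((-5/9*(-2) + 5*V/9)*V) = 3*((10/9 + 5*V/9)*V) = 3*(V*(10/9 + 5*V/9)) = 3*V*(10/9 + 5*V/9))
R(T) = -39/32 (R(T) = -(-1/8 + 5)/4 = -1/4*39/8 = -39/32)
(R(C(F, N))**2)**3 = ((-39/32)**2)**3 = (1521/1024)**3 = 3518743761/1073741824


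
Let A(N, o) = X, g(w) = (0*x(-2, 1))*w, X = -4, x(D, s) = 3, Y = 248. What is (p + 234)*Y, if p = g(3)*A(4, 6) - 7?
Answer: 56296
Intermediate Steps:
g(w) = 0 (g(w) = (0*3)*w = 0*w = 0)
A(N, o) = -4
p = -7 (p = 0*(-4) - 7 = 0 - 7 = -7)
(p + 234)*Y = (-7 + 234)*248 = 227*248 = 56296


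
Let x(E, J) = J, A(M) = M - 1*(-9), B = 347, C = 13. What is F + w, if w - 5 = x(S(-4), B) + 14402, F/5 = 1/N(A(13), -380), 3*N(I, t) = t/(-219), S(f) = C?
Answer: 1121961/76 ≈ 14763.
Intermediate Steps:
S(f) = 13
A(M) = 9 + M (A(M) = M + 9 = 9 + M)
N(I, t) = -t/657 (N(I, t) = (t/(-219))/3 = (t*(-1/219))/3 = (-t/219)/3 = -t/657)
F = 657/76 (F = 5/((-1/657*(-380))) = 5/(380/657) = 5*(657/380) = 657/76 ≈ 8.6447)
w = 14754 (w = 5 + (347 + 14402) = 5 + 14749 = 14754)
F + w = 657/76 + 14754 = 1121961/76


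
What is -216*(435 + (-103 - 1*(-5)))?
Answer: -72792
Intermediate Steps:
-216*(435 + (-103 - 1*(-5))) = -216*(435 + (-103 + 5)) = -216*(435 - 98) = -216*337 = -72792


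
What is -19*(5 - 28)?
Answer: 437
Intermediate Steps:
-19*(5 - 28) = -19*(-23) = 437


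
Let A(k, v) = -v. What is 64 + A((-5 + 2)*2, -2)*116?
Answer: 296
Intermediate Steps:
64 + A((-5 + 2)*2, -2)*116 = 64 - 1*(-2)*116 = 64 + 2*116 = 64 + 232 = 296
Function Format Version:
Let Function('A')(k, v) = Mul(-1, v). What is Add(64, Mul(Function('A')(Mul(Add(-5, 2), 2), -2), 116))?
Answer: 296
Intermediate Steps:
Add(64, Mul(Function('A')(Mul(Add(-5, 2), 2), -2), 116)) = Add(64, Mul(Mul(-1, -2), 116)) = Add(64, Mul(2, 116)) = Add(64, 232) = 296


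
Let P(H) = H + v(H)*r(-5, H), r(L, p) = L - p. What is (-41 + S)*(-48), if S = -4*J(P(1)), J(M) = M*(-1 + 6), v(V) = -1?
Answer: 8688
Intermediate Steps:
P(H) = 5 + 2*H (P(H) = H - (-5 - H) = H + (5 + H) = 5 + 2*H)
J(M) = 5*M (J(M) = M*5 = 5*M)
S = -140 (S = -20*(5 + 2*1) = -20*(5 + 2) = -20*7 = -4*35 = -140)
(-41 + S)*(-48) = (-41 - 140)*(-48) = -181*(-48) = 8688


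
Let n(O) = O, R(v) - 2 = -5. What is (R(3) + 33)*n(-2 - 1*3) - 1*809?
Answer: -959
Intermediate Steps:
R(v) = -3 (R(v) = 2 - 5 = -3)
(R(3) + 33)*n(-2 - 1*3) - 1*809 = (-3 + 33)*(-2 - 1*3) - 1*809 = 30*(-2 - 3) - 809 = 30*(-5) - 809 = -150 - 809 = -959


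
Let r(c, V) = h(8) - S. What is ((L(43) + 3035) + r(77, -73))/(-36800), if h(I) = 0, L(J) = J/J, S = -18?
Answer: -1527/18400 ≈ -0.082989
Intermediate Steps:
L(J) = 1
r(c, V) = 18 (r(c, V) = 0 - 1*(-18) = 0 + 18 = 18)
((L(43) + 3035) + r(77, -73))/(-36800) = ((1 + 3035) + 18)/(-36800) = (3036 + 18)*(-1/36800) = 3054*(-1/36800) = -1527/18400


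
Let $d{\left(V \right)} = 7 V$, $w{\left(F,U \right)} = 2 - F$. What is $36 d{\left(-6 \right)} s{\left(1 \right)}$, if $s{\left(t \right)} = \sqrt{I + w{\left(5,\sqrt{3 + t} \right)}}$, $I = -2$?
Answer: $- 1512 i \sqrt{5} \approx - 3380.9 i$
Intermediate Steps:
$s{\left(t \right)} = i \sqrt{5}$ ($s{\left(t \right)} = \sqrt{-2 + \left(2 - 5\right)} = \sqrt{-2 - 3} = \sqrt{-5} = i \sqrt{5}$)
$36 d{\left(-6 \right)} s{\left(1 \right)} = 36 \cdot 7 \left(-6\right) i \sqrt{5} = 36 \left(-42\right) i \sqrt{5} = - 1512 i \sqrt{5}$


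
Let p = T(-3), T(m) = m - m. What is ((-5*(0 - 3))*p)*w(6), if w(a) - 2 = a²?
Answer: 0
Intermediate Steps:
T(m) = 0
p = 0
w(a) = 2 + a²
((-5*(0 - 3))*p)*w(6) = (-5*(0 - 3)*0)*(2 + 6²) = (-5*(-3)*0)*(2 + 36) = (15*0)*38 = 0*38 = 0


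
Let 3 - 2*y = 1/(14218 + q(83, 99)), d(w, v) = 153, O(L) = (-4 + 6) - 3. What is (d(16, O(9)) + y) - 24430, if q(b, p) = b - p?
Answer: -689521303/28404 ≈ -24276.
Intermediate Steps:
O(L) = -1 (O(L) = 2 - 3 = -1)
y = 42605/28404 (y = 3/2 - 1/(2*(14218 + (83 - 1*99))) = 3/2 - 1/(2*(14218 + (83 - 99))) = 3/2 - 1/(2*(14218 - 16)) = 3/2 - 1/2/14202 = 3/2 - 1/2*1/14202 = 3/2 - 1/28404 = 42605/28404 ≈ 1.5000)
(d(16, O(9)) + y) - 24430 = (153 + 42605/28404) - 24430 = 4388417/28404 - 24430 = -689521303/28404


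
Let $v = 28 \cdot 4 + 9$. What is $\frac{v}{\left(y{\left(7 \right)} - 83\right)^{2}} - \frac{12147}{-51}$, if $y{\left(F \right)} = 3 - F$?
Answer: $\frac{30648938}{128673} \approx 238.19$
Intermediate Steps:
$v = 121$ ($v = 112 + 9 = 121$)
$\frac{v}{\left(y{\left(7 \right)} - 83\right)^{2}} - \frac{12147}{-51} = \frac{121}{\left(\left(3 - 7\right) - 83\right)^{2}} - \frac{12147}{-51} = \frac{121}{\left(\left(3 - 7\right) - 83\right)^{2}} - - \frac{4049}{17} = \frac{121}{\left(-4 - 83\right)^{2}} + \frac{4049}{17} = \frac{121}{\left(-87\right)^{2}} + \frac{4049}{17} = \frac{121}{7569} + \frac{4049}{17} = \frac{30648938}{128673}$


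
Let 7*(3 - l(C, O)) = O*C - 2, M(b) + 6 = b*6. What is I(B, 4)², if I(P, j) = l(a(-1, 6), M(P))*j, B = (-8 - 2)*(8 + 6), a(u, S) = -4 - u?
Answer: 101203600/49 ≈ 2.0654e+6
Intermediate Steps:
M(b) = -6 + 6*b (M(b) = -6 + b*6 = -6 + 6*b)
B = -140 (B = -10*14 = -140)
l(C, O) = 23/7 - C*O/7 (l(C, O) = 3 - (O*C - 2)/7 = 3 - (C*O - 2)/7 = 3 - (-2 + C*O)/7 = 3 + (2/7 - C*O/7) = 23/7 - C*O/7)
I(P, j) = j*(5/7 + 18*P/7) (I(P, j) = (23/7 - (-4 - 1*(-1))*(-6 + 6*P)/7)*j = (23/7 - (-4 + 1)*(-6 + 6*P)/7)*j = (23/7 - ⅐*(-3)*(-6 + 6*P))*j = (23/7 + (-18/7 + 18*P/7))*j = (5/7 + 18*P/7)*j = j*(5/7 + 18*P/7))
I(B, 4)² = ((⅐)*4*(5 + 18*(-140)))² = ((⅐)*4*(5 - 2520))² = ((⅐)*4*(-2515))² = (-10060/7)² = 101203600/49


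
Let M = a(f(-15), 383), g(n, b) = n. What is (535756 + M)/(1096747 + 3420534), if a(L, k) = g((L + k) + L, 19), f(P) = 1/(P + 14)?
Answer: 536137/4517281 ≈ 0.11869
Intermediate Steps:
f(P) = 1/(14 + P)
a(L, k) = k + 2*L (a(L, k) = (L + k) + L = k + 2*L)
M = 381 (M = 383 + 2/(14 - 15) = 383 + 2/(-1) = 383 + 2*(-1) = 383 - 2 = 381)
(535756 + M)/(1096747 + 3420534) = (535756 + 381)/(1096747 + 3420534) = 536137/4517281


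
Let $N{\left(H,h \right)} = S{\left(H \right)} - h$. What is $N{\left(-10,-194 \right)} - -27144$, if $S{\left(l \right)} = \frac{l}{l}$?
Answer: $27339$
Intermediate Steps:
$S{\left(l \right)} = 1$
$N{\left(H,h \right)} = 1 - h$
$N{\left(-10,-194 \right)} - -27144 = \left(1 - -194\right) - -27144 = \left(1 + 194\right) + 27144 = 195 + 27144 = 27339$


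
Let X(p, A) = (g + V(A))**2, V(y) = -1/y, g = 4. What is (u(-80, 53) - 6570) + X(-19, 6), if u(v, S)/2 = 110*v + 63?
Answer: -865055/36 ≈ -24029.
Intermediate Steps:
u(v, S) = 126 + 220*v (u(v, S) = 2*(110*v + 63) = 2*(63 + 110*v) = 126 + 220*v)
X(p, A) = (4 - 1/A)**2
(u(-80, 53) - 6570) + X(-19, 6) = ((126 + 220*(-80)) - 6570) + (-1 + 4*6)**2/6**2 = ((126 - 17600) - 6570) + (-1 + 24)**2/36 = (-17474 - 6570) + (1/36)*23**2 = -24044 + (1/36)*529 = -24044 + 529/36 = -865055/36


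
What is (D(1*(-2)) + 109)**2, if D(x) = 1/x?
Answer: 47089/4 ≈ 11772.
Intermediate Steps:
(D(1*(-2)) + 109)**2 = (1/(1*(-2)) + 109)**2 = (1/(-2) + 109)**2 = (-1/2 + 109)**2 = (217/2)**2 = 47089/4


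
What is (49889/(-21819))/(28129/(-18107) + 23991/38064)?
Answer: 1637368497232/661112810541 ≈ 2.4767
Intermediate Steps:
(49889/(-21819))/(28129/(-18107) + 23991/38064) = (49889*(-1/21819))/(28129*(-1/18107) + 23991*(1/38064)) = -7127/(3117*(-28129/18107 + 7997/12688)) = -7127/(3117*(-212099073/229741616)) = -7127/3117*(-229741616/212099073) = 1637368497232/661112810541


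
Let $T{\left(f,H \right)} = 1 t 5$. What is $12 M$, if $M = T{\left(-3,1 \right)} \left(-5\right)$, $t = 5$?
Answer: $-1500$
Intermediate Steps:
$T{\left(f,H \right)} = 25$ ($T{\left(f,H \right)} = 1 \cdot 5 \cdot 5 = 5 \cdot 5 = 25$)
$M = -125$ ($M = 25 \left(-5\right) = -125$)
$12 M = 12 \left(-125\right) = -1500$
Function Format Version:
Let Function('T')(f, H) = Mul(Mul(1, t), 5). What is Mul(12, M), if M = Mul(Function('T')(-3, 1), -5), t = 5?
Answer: -1500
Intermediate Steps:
Function('T')(f, H) = 25 (Function('T')(f, H) = Mul(Mul(1, 5), 5) = Mul(5, 5) = 25)
M = -125 (M = Mul(25, -5) = -125)
Mul(12, M) = Mul(12, -125) = -1500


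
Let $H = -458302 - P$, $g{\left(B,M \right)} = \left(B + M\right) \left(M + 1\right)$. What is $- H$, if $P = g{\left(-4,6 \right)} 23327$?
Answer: $784880$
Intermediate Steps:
$g{\left(B,M \right)} = \left(1 + M\right) \left(B + M\right)$ ($g{\left(B,M \right)} = \left(B + M\right) \left(1 + M\right) = \left(1 + M\right) \left(B + M\right)$)
$P = 326578$ ($P = \left(-4 + 6 + 6^{2} - 24\right) 23327 = \left(-4 + 6 + 36 - 24\right) 23327 = 14 \cdot 23327 = 326578$)
$H = -784880$ ($H = -458302 - 326578 = -784880$)
$- H = \left(-1\right) \left(-784880\right) = 784880$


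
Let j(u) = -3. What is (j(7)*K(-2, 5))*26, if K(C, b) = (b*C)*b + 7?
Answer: 3354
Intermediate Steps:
K(C, b) = 7 + C*b**2 (K(C, b) = (C*b)*b + 7 = C*b**2 + 7 = 7 + C*b**2)
(j(7)*K(-2, 5))*26 = -3*(7 - 2*5**2)*26 = -3*(7 - 2*25)*26 = -3*(7 - 50)*26 = -3*(-43)*26 = 129*26 = 3354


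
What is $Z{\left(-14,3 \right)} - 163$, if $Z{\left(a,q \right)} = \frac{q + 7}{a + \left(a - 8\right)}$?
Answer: $- \frac{2939}{18} \approx -163.28$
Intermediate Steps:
$Z{\left(a,q \right)} = \frac{7 + q}{-8 + 2 a}$ ($Z{\left(a,q \right)} = \frac{7 + q}{a + \left(-8 + a\right)} = \frac{7 + q}{-8 + 2 a}$)
$Z{\left(-14,3 \right)} - 163 = \frac{7 + 3}{2 \left(-4 - 14\right)} - 163 = \frac{1}{2} \frac{1}{-18} \cdot 10 - 163 = \frac{1}{2} \left(- \frac{1}{18}\right) 10 - 163 = - \frac{5}{18} - 163 = - \frac{2939}{18}$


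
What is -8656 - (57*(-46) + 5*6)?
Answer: -6064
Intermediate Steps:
-8656 - (57*(-46) + 5*6) = -8656 - (-2622 + 30) = -8656 - 1*(-2592) = -8656 + 2592 = -6064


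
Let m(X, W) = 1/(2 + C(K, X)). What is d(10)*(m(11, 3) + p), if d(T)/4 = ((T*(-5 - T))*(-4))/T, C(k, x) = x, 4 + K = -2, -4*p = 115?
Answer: -89460/13 ≈ -6881.5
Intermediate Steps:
p = -115/4 (p = -¼*115 = -115/4 ≈ -28.750)
K = -6 (K = -4 - 2 = -6)
d(T) = 80 + 16*T (d(T) = 4*(((T*(-5 - T))*(-4))/T) = 4*((-4*T*(-5 - T))/T) = 4*(20 + 4*T) = 80 + 16*T)
m(X, W) = 1/(2 + X)
d(10)*(m(11, 3) + p) = (80 + 16*10)*(1/(2 + 11) - 115/4) = (80 + 160)*(1/13 - 115/4) = 240*(1/13 - 115/4) = 240*(-1491/52) = -89460/13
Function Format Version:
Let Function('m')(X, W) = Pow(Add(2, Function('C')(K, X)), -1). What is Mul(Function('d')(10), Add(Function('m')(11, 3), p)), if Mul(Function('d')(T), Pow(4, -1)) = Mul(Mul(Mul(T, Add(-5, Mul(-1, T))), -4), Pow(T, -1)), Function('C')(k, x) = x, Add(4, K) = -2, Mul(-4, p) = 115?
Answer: Rational(-89460, 13) ≈ -6881.5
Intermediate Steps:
p = Rational(-115, 4) (p = Mul(Rational(-1, 4), 115) = Rational(-115, 4) ≈ -28.750)
K = -6 (K = Add(-4, -2) = -6)
Function('d')(T) = Add(80, Mul(16, T)) (Function('d')(T) = Mul(4, Mul(Mul(Mul(T, Add(-5, Mul(-1, T))), -4), Pow(T, -1))) = Mul(4, Mul(Mul(-4, T, Add(-5, Mul(-1, T))), Pow(T, -1))) = Mul(4, Add(20, Mul(4, T))) = Add(80, Mul(16, T)))
Function('m')(X, W) = Pow(Add(2, X), -1)
Mul(Function('d')(10), Add(Function('m')(11, 3), p)) = Mul(Add(80, Mul(16, 10)), Add(Pow(Add(2, 11), -1), Rational(-115, 4))) = Mul(Add(80, 160), Add(Pow(13, -1), Rational(-115, 4))) = Mul(240, Add(Rational(1, 13), Rational(-115, 4))) = Mul(240, Rational(-1491, 52)) = Rational(-89460, 13)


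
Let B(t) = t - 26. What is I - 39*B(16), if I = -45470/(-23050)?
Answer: 903497/2305 ≈ 391.97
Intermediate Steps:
I = 4547/2305 (I = -45470*(-1/23050) = 4547/2305 ≈ 1.9727)
B(t) = -26 + t
I - 39*B(16) = 4547/2305 - 39*(-26 + 16) = 4547/2305 - 39*(-10) = 4547/2305 - 1*(-390) = 4547/2305 + 390 = 903497/2305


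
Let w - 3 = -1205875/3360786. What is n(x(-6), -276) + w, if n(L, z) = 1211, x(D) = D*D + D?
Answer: 370798939/305526 ≈ 1213.6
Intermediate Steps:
x(D) = D + D**2 (x(D) = D**2 + D = D + D**2)
w = 806953/305526 (w = 3 - 1205875/3360786 = 3 - 1205875*1/3360786 = 3 - 109625/305526 = 806953/305526 ≈ 2.6412)
n(x(-6), -276) + w = 1211 + 806953/305526 = 370798939/305526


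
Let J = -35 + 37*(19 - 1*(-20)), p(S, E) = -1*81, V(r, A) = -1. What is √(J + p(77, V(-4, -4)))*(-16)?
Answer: -16*√1327 ≈ -582.85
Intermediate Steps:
p(S, E) = -81
J = 1408 (J = -35 + 37*(19 + 20) = -35 + 37*39 = -35 + 1443 = 1408)
√(J + p(77, V(-4, -4)))*(-16) = √(1408 - 81)*(-16) = √1327*(-16) = -16*√1327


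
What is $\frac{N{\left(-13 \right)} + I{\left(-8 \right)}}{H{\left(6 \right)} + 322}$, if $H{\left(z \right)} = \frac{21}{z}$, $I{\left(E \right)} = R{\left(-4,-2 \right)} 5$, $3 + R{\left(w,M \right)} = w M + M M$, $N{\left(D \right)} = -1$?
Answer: $\frac{88}{651} \approx 0.13518$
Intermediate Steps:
$R{\left(w,M \right)} = -3 + M^{2} + M w$ ($R{\left(w,M \right)} = -3 + \left(w M + M M\right) = -3 + \left(M w + M^{2}\right) = -3 + \left(M^{2} + M w\right) = -3 + M^{2} + M w$)
$I{\left(E \right)} = 45$ ($I{\left(E \right)} = \left(-3 + \left(-2\right)^{2} - -8\right) 5 = \left(-3 + 4 + 8\right) 5 = 9 \cdot 5 = 45$)
$\frac{N{\left(-13 \right)} + I{\left(-8 \right)}}{H{\left(6 \right)} + 322} = \frac{-1 + 45}{\frac{21}{6} + 322} = \frac{44}{21 \cdot \frac{1}{6} + 322} = \frac{44}{\frac{7}{2} + 322} = \frac{44}{\frac{651}{2}} = 44 \cdot \frac{2}{651} = \frac{88}{651}$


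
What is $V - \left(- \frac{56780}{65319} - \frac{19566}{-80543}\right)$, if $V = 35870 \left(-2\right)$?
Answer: $- \frac{377419999487594}{5260988217} \approx -71739.0$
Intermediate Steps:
$V = -71740$
$V - \left(- \frac{56780}{65319} - \frac{19566}{-80543}\right) = -71740 - \left(- \frac{56780}{65319} - \frac{19566}{-80543}\right) = -71740 - \left(\left(-56780\right) \frac{1}{65319} - - \frac{19566}{80543}\right) = -71740 - \left(- \frac{56780}{65319} + \frac{19566}{80543}\right) = -71740 - - \frac{3295199986}{5260988217} = -71740 + \frac{3295199986}{5260988217} = - \frac{377419999487594}{5260988217}$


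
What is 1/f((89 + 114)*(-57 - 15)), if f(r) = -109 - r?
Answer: 1/14507 ≈ 6.8932e-5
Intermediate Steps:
1/f((89 + 114)*(-57 - 15)) = 1/(-109 - (89 + 114)*(-57 - 15)) = 1/(-109 - 203*(-72)) = 1/(-109 - 1*(-14616)) = 1/(-109 + 14616) = 1/14507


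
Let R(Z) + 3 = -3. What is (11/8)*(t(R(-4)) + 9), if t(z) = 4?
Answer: 143/8 ≈ 17.875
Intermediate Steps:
R(Z) = -6 (R(Z) = -3 - 3 = -6)
(11/8)*(t(R(-4)) + 9) = (11/8)*(4 + 9) = (11*(⅛))*13 = (11/8)*13 = 143/8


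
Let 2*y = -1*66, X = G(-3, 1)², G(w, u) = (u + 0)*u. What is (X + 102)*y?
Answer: -3399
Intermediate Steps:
G(w, u) = u² (G(w, u) = u*u = u²)
X = 1 (X = (1²)² = 1² = 1)
y = -33 (y = (-1*66)/2 = (½)*(-66) = -33)
(X + 102)*y = (1 + 102)*(-33) = 103*(-33) = -3399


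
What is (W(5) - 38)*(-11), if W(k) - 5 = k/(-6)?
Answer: 2233/6 ≈ 372.17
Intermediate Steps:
W(k) = 5 - k/6 (W(k) = 5 + k/(-6) = 5 + k*(-1/6) = 5 - k/6)
(W(5) - 38)*(-11) = ((5 - 1/6*5) - 38)*(-11) = ((5 - 5/6) - 38)*(-11) = (25/6 - 38)*(-11) = -203/6*(-11) = 2233/6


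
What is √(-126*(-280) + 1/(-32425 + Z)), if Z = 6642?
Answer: √23452841754137/25783 ≈ 187.83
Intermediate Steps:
√(-126*(-280) + 1/(-32425 + Z)) = √(-126*(-280) + 1/(-32425 + 6642)) = √(35280 + 1/(-25783)) = √(35280 - 1/25783) = √(909624239/25783) = √23452841754137/25783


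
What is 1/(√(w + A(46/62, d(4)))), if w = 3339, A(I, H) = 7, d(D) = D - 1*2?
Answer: √3346/3346 ≈ 0.017288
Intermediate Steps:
d(D) = -2 + D (d(D) = D - 2 = -2 + D)
1/(√(w + A(46/62, d(4)))) = 1/(√(3339 + 7)) = 1/(√3346) = √3346/3346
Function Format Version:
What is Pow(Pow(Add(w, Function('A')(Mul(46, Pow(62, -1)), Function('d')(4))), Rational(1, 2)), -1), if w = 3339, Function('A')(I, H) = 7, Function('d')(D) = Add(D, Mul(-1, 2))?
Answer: Mul(Rational(1, 3346), Pow(3346, Rational(1, 2))) ≈ 0.017288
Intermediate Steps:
Function('d')(D) = Add(-2, D) (Function('d')(D) = Add(D, -2) = Add(-2, D))
Pow(Pow(Add(w, Function('A')(Mul(46, Pow(62, -1)), Function('d')(4))), Rational(1, 2)), -1) = Pow(Pow(Add(3339, 7), Rational(1, 2)), -1) = Pow(Pow(3346, Rational(1, 2)), -1) = Mul(Rational(1, 3346), Pow(3346, Rational(1, 2)))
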